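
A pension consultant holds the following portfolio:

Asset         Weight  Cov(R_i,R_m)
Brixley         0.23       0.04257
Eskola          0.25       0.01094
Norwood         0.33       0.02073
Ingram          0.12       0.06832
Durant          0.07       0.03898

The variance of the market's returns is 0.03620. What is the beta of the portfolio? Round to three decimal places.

0.837

β_Brixley = 0.04257 / 0.03620 = 1.1760
β_Eskola = 0.01094 / 0.03620 = 0.3022
β_Norwood = 0.02073 / 0.03620 = 0.5727
β_Ingram = 0.06832 / 0.03620 = 1.8873
β_Durant = 0.03898 / 0.03620 = 1.0768
β_P = Σ w_i β_i = 0.23×1.1760 + 0.25×0.3022 + 0.33×0.5727 + 0.12×1.8873 + 0.07×1.0768 = 0.8369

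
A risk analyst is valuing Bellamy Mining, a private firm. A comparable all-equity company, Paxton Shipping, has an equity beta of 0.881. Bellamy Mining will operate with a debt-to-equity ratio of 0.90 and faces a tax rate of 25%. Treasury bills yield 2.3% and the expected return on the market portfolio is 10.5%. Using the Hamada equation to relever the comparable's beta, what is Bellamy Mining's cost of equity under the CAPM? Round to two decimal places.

14.40%

β_L = β_U × [1 + (1 − t)(D/E)] = 0.881 × [1 + (1 − 0.25) × 0.90]
    = 0.881 × [1 + 0.75 × 0.90] = 0.881 × 1.6750 = 1.4757
MRP = 10.5% − 2.3% = 8.20%
E(R) = R_f + β_L × MRP = 2.3% + 1.4757 × 8.2% = 14.40%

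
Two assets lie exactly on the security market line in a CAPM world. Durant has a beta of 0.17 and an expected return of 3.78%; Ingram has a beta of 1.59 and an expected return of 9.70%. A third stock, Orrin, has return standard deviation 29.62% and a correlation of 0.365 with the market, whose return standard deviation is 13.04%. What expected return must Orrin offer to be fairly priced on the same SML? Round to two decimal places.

MRP = (9.70% − 3.78%) / (1.59 − 0.17) = 4.1690%
R_f = 3.78% − 0.17 × 4.1690% = 3.0713%
β_Orrin = ρ·σ_i/σ_m = 0.365 × 29.62 / 13.04 = 0.8291
E(R_Orrin) = R_f + β × MRP = 3.0713% + 0.8291 × 4.1690% = 6.53%

6.53%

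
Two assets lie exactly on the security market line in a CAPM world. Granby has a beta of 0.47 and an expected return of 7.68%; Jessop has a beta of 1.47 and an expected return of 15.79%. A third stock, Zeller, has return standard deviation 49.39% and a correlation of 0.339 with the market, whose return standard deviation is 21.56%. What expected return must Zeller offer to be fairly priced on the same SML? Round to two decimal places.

MRP = (15.79% − 7.68%) / (1.47 − 0.47) = 8.1100%
R_f = 7.68% − 0.47 × 8.1100% = 3.8683%
β_Zeller = ρ·σ_i/σ_m = 0.339 × 49.39 / 21.56 = 0.7766
E(R_Zeller) = R_f + β × MRP = 3.8683% + 0.7766 × 8.1100% = 10.17%

10.17%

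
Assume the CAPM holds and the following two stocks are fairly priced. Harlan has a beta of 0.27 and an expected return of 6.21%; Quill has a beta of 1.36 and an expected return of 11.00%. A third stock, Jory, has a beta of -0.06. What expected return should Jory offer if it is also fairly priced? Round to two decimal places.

MRP (SML slope) = (11.00% − 6.21%) / (1.36 − 0.27) = 4.79% / 1.09 = 4.3945%
R_f (intercept) = 6.21% − 0.27 × 4.3945% = 5.0235%
E(R_Jory) = R_f + β × MRP = 5.0235% + -0.06 × 4.3945% = 4.76%

4.76%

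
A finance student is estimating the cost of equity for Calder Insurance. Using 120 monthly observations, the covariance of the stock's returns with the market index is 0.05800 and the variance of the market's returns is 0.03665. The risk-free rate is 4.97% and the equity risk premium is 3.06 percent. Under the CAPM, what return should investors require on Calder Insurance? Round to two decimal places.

9.81%

β = Cov(R_i, R_m) / Var(R_m) = 0.05800 / 0.03665 = 1.5825
E(R) = R_f + β × MRP = 4.97% + 1.5825 × 3.06% = 9.81%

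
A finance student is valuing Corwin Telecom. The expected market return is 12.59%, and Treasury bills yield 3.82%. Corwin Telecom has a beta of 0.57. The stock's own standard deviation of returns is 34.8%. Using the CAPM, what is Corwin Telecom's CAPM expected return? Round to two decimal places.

8.82%

Market risk premium = E(R_m) − R_f = 12.59% − 3.82% = 8.77%
E(R) = R_f + β × MRP = 3.82% + 0.57 × 8.77% = 8.82%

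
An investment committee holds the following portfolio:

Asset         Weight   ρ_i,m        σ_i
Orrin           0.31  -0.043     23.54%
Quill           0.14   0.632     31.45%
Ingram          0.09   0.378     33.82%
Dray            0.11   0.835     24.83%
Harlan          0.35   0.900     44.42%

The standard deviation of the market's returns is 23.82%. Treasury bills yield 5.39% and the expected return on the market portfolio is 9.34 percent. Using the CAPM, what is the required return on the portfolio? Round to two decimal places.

8.69%

β_Orrin = -0.043 × 23.54% / 23.82% = -0.0425
β_Quill = 0.632 × 31.45% / 23.82% = 0.8344
β_Ingram = 0.378 × 33.82% / 23.82% = 0.5367
β_Dray = 0.835 × 24.83% / 23.82% = 0.8704
β_Harlan = 0.900 × 44.42% / 23.82% = 1.6783
β_P = Σ w_i β_i = 0.31×-0.0425 + 0.14×0.8344 + 0.09×0.5367 + 0.11×0.8704 + 0.35×1.6783 = 0.8351
MRP = 9.34% − 5.39% = 3.95%
E(R_P) = R_f + β_P × MRP = 5.39% + 0.8351 × 3.95% = 8.69%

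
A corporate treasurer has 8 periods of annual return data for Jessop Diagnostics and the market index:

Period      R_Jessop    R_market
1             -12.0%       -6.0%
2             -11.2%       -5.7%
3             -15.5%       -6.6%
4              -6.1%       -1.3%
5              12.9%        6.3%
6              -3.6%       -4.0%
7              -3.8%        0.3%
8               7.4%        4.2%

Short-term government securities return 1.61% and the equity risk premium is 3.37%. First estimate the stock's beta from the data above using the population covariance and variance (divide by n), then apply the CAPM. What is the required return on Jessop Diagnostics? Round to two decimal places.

Mean R_i = (-12.0 − 11.2 − 15.5 − 6.1 + 12.9 − 3.6 − 3.8 + 7.4) / 8 = -3.9875%
Mean R_m = (-6.0 − 5.7 − 6.6 − 1.3 + 6.3 − 4.0 + 0.3 + 4.2) / 8 = -1.6000%
Σ(R_i − R̄_i)(R_m − R̄_m) = 320.6400  ⇒  Cov = 320.6400 / 8 = 40.0800
Σ(R_m − R̄_m)² = 166.6800  ⇒  Var(R_m) = 166.6800 / 8 = 20.8350
β = Cov / Var(R_m) = 40.0800 / 20.8350 = 1.9237
E(R) = R_f + β × MRP = 1.61% + 1.9237 × 3.37% = 8.09%

8.09%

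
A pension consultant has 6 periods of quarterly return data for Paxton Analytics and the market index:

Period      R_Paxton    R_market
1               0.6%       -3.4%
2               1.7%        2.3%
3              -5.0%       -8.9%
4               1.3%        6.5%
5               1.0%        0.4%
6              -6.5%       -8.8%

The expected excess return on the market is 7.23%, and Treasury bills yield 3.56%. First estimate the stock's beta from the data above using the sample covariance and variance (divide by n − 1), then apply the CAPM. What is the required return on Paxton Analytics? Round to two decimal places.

7.27%

Mean R_i = (0.6 + 1.7 − 5.0 + 1.3 + 1.0 − 6.5) / 6 = -1.1500%
Mean R_m = (-3.4 + 2.3 − 8.9 + 6.5 + 0.4 − 8.8) / 6 = -1.9833%
Σ(R_i − R̄_i)(R_m − R̄_m) = 98.7350  ⇒  Cov = 98.7350 / 5 = 19.7470
Σ(R_m − R̄_m)² = 192.3083  ⇒  Var(R_m) = 192.3083 / 5 = 38.4617
β = Cov / Var(R_m) = 19.7470 / 38.4617 = 0.5134
E(R) = R_f + β × MRP = 3.56% + 0.5134 × 7.23% = 7.27%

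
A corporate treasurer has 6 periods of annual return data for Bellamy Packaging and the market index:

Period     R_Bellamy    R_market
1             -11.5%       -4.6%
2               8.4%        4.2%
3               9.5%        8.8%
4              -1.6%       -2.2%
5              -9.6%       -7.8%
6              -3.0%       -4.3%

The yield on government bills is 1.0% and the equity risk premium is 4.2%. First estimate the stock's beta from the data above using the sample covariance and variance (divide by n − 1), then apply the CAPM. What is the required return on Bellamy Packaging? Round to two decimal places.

6.51%

Mean R_i = (-11.5 + 8.4 + 9.5 − 1.6 − 9.6 − 3.0) / 6 = -1.3000%
Mean R_m = (-4.6 + 4.2 + 8.8 − 2.2 − 7.8 − 4.3) / 6 = -0.9833%
Σ(R_i − R̄_i)(R_m − R̄_m) = 255.4100  ⇒  Cov = 255.4100 / 5 = 51.0820
Σ(R_m − R̄_m)² = 194.6083  ⇒  Var(R_m) = 194.6083 / 5 = 38.9217
β = Cov / Var(R_m) = 51.0820 / 38.9217 = 1.3124
E(R) = R_f + β × MRP = 1.0% + 1.3124 × 4.2% = 6.51%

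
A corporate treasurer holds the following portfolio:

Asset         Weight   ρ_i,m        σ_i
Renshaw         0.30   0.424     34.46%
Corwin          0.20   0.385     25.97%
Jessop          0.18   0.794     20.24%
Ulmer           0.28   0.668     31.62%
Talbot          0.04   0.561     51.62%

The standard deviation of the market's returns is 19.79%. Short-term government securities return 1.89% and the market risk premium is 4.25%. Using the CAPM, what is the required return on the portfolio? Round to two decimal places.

β_Renshaw = 0.424 × 34.46% / 19.79% = 0.7383
β_Corwin = 0.385 × 25.97% / 19.79% = 0.5052
β_Jessop = 0.794 × 20.24% / 19.79% = 0.8121
β_Ulmer = 0.668 × 31.62% / 19.79% = 1.0673
β_Talbot = 0.561 × 51.62% / 19.79% = 1.4633
β_P = Σ w_i β_i = 0.30×0.7383 + 0.20×0.5052 + 0.18×0.8121 + 0.28×1.0673 + 0.04×1.4633 = 0.8261
E(R_P) = R_f + β_P × MRP = 1.89% + 0.8261 × 4.25% = 5.40%

5.40%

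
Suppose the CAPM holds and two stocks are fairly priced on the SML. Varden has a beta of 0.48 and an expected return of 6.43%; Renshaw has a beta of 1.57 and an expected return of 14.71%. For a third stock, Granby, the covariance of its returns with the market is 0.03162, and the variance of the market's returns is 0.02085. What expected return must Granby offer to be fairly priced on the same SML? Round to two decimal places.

MRP = (14.71% − 6.43%) / (1.57 − 0.48) = 7.5963%
R_f = 6.43% − 0.48 × 7.5963% = 2.7838%
β_Granby = Cov / Var(R_m) = 0.03162 / 0.02085 = 1.5165
E(R_Granby) = R_f + β × MRP = 2.7838% + 1.5165 × 7.5963% = 14.30%

14.30%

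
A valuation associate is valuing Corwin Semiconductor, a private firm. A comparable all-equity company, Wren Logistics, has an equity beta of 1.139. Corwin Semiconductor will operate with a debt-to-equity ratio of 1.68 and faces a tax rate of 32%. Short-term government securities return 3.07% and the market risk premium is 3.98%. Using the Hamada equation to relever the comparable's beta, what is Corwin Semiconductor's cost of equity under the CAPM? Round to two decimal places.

12.78%

β_L = β_U × [1 + (1 − t)(D/E)] = 1.139 × [1 + (1 − 0.32) × 1.68]
    = 1.139 × [1 + 0.68 × 1.68] = 1.139 × 2.1424 = 2.4402
E(R) = R_f + β_L × MRP = 3.07% + 2.4402 × 3.98% = 12.78%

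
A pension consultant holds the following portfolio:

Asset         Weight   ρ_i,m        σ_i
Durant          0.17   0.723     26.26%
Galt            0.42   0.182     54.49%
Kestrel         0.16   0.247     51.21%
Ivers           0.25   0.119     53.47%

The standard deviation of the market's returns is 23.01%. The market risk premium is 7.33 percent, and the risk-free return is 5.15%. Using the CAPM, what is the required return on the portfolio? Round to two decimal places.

β_Durant = 0.723 × 26.26% / 23.01% = 0.8251
β_Galt = 0.182 × 54.49% / 23.01% = 0.4310
β_Kestrel = 0.247 × 51.21% / 23.01% = 0.5497
β_Ivers = 0.119 × 53.47% / 23.01% = 0.2765
β_P = Σ w_i β_i = 0.17×0.8251 + 0.42×0.4310 + 0.16×0.5497 + 0.25×0.2765 = 0.4784
E(R_P) = R_f + β_P × MRP = 5.15% + 0.4784 × 7.33% = 8.66%

8.66%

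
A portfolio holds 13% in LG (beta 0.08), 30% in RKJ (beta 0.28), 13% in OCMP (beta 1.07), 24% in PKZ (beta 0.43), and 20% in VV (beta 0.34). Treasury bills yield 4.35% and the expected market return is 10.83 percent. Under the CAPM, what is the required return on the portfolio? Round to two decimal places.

β_P = Σ w_i β_i = 0.13×0.08 + 0.30×0.28 + 0.13×1.07 + 0.24×0.43 + 0.20×0.34 = 0.4047
MRP = 10.83% − 4.35% = 6.48%
E(R_P) = R_f + β_P × MRP = 4.35% + 0.4047 × 6.48% = 6.97%

6.97%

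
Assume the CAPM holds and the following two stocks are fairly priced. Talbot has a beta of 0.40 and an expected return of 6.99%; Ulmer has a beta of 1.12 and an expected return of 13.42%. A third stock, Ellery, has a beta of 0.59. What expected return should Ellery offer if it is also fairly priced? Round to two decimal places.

MRP (SML slope) = (13.42% − 6.99%) / (1.12 − 0.40) = 6.43% / 0.72 = 8.9306%
R_f (intercept) = 6.99% − 0.40 × 8.9306% = 3.4178%
E(R_Ellery) = R_f + β × MRP = 3.4178% + 0.59 × 8.9306% = 8.69%

8.69%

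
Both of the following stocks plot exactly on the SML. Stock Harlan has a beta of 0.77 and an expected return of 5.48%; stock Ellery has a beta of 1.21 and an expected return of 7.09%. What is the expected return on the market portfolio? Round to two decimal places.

Both satisfy E(R) = R_f + β·MRP, so the slope of the SML is
MRP = (7.09% − 5.48%) / (1.21 − 0.77) = 1.61% / 0.44 = 3.6591%
R_f = E(R_Harlan) − β_Harlan·MRP = 5.48% − 0.77 × 3.6591% = 2.6625%
E(R_m) = R_f + MRP = 2.6625% + 3.6591% = 6.32%

6.32%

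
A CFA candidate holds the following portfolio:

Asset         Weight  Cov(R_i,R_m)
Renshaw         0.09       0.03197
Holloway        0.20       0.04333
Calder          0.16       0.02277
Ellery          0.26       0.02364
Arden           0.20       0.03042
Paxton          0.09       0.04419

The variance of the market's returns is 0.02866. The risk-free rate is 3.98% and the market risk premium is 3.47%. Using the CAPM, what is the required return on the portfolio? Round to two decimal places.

β_Renshaw = 0.03197 / 0.02866 = 1.1155
β_Holloway = 0.04333 / 0.02866 = 1.5119
β_Calder = 0.02277 / 0.02866 = 0.7945
β_Ellery = 0.02364 / 0.02866 = 0.8248
β_Arden = 0.03042 / 0.02866 = 1.0614
β_Paxton = 0.04419 / 0.02866 = 1.5419
β_P = Σ w_i β_i = 0.09×1.1155 + 0.20×1.5119 + 0.16×0.7945 + 0.26×0.8248 + 0.20×1.0614 + 0.09×1.5419 = 1.0954
E(R_P) = R_f + β_P × MRP = 3.98% + 1.0954 × 3.47% = 7.78%

7.78%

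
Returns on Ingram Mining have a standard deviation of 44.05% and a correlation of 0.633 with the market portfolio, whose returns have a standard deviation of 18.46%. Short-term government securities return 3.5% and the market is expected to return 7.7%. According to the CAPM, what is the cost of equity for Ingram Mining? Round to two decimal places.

β = ρ × σ_i / σ_m = 0.633 × 44.05% / 18.46% = 1.5105
MRP = 7.7% − 3.5% = 4.20%
E(R) = 3.5% + 1.5105 × 4.2% = 9.84%

9.84%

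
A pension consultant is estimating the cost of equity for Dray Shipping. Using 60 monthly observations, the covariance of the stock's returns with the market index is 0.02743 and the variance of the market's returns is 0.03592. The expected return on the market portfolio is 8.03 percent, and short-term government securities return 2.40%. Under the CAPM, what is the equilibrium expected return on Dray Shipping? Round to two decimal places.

β = Cov(R_i, R_m) / Var(R_m) = 0.02743 / 0.03592 = 0.7636
MRP = 8.03% − 2.40% = 5.63%
E(R) = R_f + β × MRP = 2.40% + 0.7636 × 5.63% = 6.70%

6.70%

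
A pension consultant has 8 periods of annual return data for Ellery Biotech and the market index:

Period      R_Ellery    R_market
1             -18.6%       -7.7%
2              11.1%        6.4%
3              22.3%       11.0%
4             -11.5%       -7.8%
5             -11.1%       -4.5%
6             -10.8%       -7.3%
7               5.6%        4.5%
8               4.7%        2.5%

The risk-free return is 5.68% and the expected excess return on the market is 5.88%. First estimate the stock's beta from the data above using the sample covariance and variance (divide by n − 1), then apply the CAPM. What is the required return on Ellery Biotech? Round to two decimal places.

16.67%

Mean R_i = (-18.6 + 11.1 + 22.3 − 11.5 − 11.1 − 10.8 + 5.6 + 4.7) / 8 = -1.0375%
Mean R_m = (-7.7 + 6.4 + 11.0 − 7.8 − 4.5 − 7.3 + 4.5 + 2.5) / 8 = -0.3625%
Σ(R_i − R̄_i)(R_m − R̄_m) = 711.9913  ⇒  Cov = 711.9913 / 7 = 101.7130
Σ(R_m − R̄_m)² = 381.0788  ⇒  Var(R_m) = 381.0788 / 7 = 54.4398
β = Cov / Var(R_m) = 101.7130 / 54.4398 = 1.8684
E(R) = R_f + β × MRP = 5.68% + 1.8684 × 5.88% = 16.67%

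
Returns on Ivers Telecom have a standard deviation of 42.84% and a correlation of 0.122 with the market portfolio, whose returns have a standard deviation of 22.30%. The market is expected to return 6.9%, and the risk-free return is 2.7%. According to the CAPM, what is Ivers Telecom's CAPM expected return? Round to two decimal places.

β = ρ × σ_i / σ_m = 0.122 × 42.84% / 22.30% = 0.2344
MRP = 6.9% − 2.7% = 4.20%
E(R) = 2.7% + 0.2344 × 4.2% = 3.68%

3.68%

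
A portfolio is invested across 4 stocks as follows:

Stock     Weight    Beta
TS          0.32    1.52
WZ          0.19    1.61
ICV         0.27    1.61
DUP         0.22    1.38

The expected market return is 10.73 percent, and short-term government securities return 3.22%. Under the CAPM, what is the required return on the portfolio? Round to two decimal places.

β_P = Σ w_i β_i = 0.32×1.52 + 0.19×1.61 + 0.27×1.61 + 0.22×1.38 = 1.5306
MRP = 10.73% − 3.22% = 7.51%
E(R_P) = R_f + β_P × MRP = 3.22% + 1.5306 × 7.51% = 14.71%

14.71%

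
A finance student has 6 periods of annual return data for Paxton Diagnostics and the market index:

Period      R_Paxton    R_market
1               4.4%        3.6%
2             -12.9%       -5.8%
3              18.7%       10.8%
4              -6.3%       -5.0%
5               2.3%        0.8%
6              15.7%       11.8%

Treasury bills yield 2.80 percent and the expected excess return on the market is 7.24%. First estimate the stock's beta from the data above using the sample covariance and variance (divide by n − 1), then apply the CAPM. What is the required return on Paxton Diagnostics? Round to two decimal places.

14.31%

Mean R_i = (4.4 − 12.9 + 18.7 − 6.3 + 2.3 + 15.7) / 6 = 3.6500%
Mean R_m = (3.6 − 5.8 + 10.8 − 5.0 + 0.8 + 11.8) / 6 = 2.7000%
Σ(R_i − R̄_i)(R_m − R̄_m) = 452.0900  ⇒  Cov = 452.0900 / 5 = 90.4180
Σ(R_m − R̄_m)² = 284.3800  ⇒  Var(R_m) = 284.3800 / 5 = 56.8760
β = Cov / Var(R_m) = 90.4180 / 56.8760 = 1.5897
E(R) = R_f + β × MRP = 2.80% + 1.5897 × 7.24% = 14.31%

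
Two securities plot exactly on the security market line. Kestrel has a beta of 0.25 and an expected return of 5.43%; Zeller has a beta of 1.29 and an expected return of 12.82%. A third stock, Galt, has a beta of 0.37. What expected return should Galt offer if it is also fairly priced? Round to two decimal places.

6.28%

MRP (SML slope) = (12.82% − 5.43%) / (1.29 − 0.25) = 7.39% / 1.04 = 7.1058%
R_f (intercept) = 5.43% − 0.25 × 7.1058% = 3.6536%
E(R_Galt) = R_f + β × MRP = 3.6536% + 0.37 × 7.1058% = 6.28%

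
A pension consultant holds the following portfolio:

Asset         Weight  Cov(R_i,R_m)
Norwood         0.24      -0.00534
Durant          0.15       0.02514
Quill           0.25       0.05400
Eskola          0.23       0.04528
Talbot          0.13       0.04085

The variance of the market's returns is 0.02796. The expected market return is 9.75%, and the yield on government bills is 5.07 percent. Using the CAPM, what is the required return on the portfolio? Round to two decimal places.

β_Norwood = -0.00534 / 0.02796 = -0.1910
β_Durant = 0.02514 / 0.02796 = 0.8991
β_Quill = 0.05400 / 0.02796 = 1.9313
β_Eskola = 0.04528 / 0.02796 = 1.6195
β_Talbot = 0.04085 / 0.02796 = 1.4610
β_P = Σ w_i β_i = 0.24×-0.1910 + 0.15×0.8991 + 0.25×1.9313 + 0.23×1.6195 + 0.13×1.4610 = 1.1343
MRP = 9.75% − 5.07% = 4.68%
E(R_P) = R_f + β_P × MRP = 5.07% + 1.1343 × 4.68% = 10.38%

10.38%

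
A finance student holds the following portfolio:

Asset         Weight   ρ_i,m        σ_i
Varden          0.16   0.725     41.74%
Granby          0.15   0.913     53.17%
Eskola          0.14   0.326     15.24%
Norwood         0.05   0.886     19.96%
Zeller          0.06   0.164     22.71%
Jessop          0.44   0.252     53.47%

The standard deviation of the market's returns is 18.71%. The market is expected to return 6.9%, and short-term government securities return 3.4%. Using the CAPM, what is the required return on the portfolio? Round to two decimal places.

7.11%

β_Varden = 0.725 × 41.74% / 18.71% = 1.6174
β_Granby = 0.913 × 53.17% / 18.71% = 2.5946
β_Eskola = 0.326 × 15.24% / 18.71% = 0.2655
β_Norwood = 0.886 × 19.96% / 18.71% = 0.9452
β_Zeller = 0.164 × 22.71% / 18.71% = 0.1991
β_Jessop = 0.252 × 53.47% / 18.71% = 0.7202
β_P = Σ w_i β_i = 0.16×1.6174 + 0.15×2.5946 + 0.14×0.2655 + 0.05×0.9452 + 0.06×0.1991 + 0.44×0.7202 = 1.0612
MRP = 6.9% − 3.4% = 3.50%
E(R_P) = R_f + β_P × MRP = 3.4% + 1.0612 × 3.5% = 7.11%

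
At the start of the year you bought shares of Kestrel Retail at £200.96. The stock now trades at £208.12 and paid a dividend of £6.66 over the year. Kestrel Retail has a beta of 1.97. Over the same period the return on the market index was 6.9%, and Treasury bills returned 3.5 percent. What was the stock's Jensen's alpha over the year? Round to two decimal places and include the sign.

-3.32%

Realised HPR = (P1 + D1 − P0) / P0 = (208.12 + 6.66 − 200.96) / 200.96 = 13.82 / 200.96 = 6.8770%
MRP = 6.9% − 3.5% = 3.40%
CAPM required = R_f + β·MRP = 3.5% + 1.97 × 3.4% = 10.1980%
α = realised − required = 6.8770% − 10.1980% = -3.32%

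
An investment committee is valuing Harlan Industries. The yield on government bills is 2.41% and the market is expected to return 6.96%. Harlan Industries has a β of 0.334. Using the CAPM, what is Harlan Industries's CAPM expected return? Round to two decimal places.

3.93%

Market risk premium = E(R_m) − R_f = 6.96% − 2.41% = 4.55%
E(R) = R_f + β × MRP = 2.41% + 0.334 × 4.55% = 3.93%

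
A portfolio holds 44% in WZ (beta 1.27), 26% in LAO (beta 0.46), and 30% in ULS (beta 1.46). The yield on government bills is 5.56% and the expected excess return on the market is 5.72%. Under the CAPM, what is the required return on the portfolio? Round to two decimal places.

β_P = Σ w_i β_i = 0.44×1.27 + 0.26×0.46 + 0.30×1.46 = 1.1164
E(R_P) = R_f + β_P × MRP = 5.56% + 1.1164 × 5.72% = 11.95%

11.95%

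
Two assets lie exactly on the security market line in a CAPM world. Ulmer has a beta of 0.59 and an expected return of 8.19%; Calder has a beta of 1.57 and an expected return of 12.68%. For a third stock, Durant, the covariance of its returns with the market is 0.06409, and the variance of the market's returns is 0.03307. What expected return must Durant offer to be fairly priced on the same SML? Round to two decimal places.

14.37%

MRP = (12.68% − 8.19%) / (1.57 − 0.59) = 4.5816%
R_f = 8.19% − 0.59 × 4.5816% = 5.4869%
β_Durant = Cov / Var(R_m) = 0.06409 / 0.03307 = 1.9380
E(R_Durant) = R_f + β × MRP = 5.4869% + 1.9380 × 4.5816% = 14.37%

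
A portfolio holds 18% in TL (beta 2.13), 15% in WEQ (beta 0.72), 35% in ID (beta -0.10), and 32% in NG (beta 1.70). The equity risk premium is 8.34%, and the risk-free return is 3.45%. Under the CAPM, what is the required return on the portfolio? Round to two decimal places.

β_P = Σ w_i β_i = 0.18×2.13 + 0.15×0.72 + 0.35×-0.10 + 0.32×1.70 = 1.0004
E(R_P) = R_f + β_P × MRP = 3.45% + 1.0004 × 8.34% = 11.79%

11.79%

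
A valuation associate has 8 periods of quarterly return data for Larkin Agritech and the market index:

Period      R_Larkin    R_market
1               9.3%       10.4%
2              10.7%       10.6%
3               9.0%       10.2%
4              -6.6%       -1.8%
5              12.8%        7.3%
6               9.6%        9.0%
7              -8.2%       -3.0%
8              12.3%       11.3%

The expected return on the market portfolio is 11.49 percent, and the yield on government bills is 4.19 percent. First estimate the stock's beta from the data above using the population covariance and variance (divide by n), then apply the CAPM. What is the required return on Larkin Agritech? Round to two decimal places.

Mean R_i = (9.3 + 10.7 + 9.0 − 6.6 + 12.8 + 9.6 − 8.2 + 12.3) / 8 = 6.1125%
Mean R_m = (10.4 + 10.6 + 10.2 − 1.8 + 7.3 + 9.0 − 3.0 + 11.3) / 8 = 6.7500%
Σ(R_i − R̄_i)(R_m − R̄_m) = 327.1750  ⇒  Cov = 327.1750 / 8 = 40.8969
Σ(R_m − R̄_m)² = 234.2800  ⇒  Var(R_m) = 234.2800 / 8 = 29.2850
β = Cov / Var(R_m) = 40.8969 / 29.2850 = 1.3965
MRP = 11.49% − 4.19% = 7.30%
E(R) = R_f + β × MRP = 4.19% + 1.3965 × 7.30% = 14.38%

14.38%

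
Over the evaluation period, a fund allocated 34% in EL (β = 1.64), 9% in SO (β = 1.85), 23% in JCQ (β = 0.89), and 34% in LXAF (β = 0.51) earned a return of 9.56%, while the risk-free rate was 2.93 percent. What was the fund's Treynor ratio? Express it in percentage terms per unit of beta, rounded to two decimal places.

6.02%

β_P = 0.34×1.64 + 0.09×1.85 + 0.23×0.89 + 0.34×0.51 = 1.1022
Treynor = (R_P − R_f) / β_P = (9.56% − 2.93%) / 1.1022 = 6.63% / 1.1022 = 6.02%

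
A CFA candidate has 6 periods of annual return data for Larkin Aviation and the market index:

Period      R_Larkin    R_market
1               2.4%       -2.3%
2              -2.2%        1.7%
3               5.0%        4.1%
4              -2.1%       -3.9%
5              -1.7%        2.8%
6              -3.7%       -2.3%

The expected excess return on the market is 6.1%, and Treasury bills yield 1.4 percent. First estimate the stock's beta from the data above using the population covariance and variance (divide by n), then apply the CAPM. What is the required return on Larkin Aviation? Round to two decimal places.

Mean R_i = (2.4 − 2.2 + 5.0 − 2.1 − 1.7 − 3.7) / 6 = -0.3833%
Mean R_m = (-2.3 + 1.7 + 4.1 − 3.9 + 2.8 − 2.3) / 6 = 0.0167%
Σ(R_i − R̄_i)(R_m − R̄_m) = 23.2183  ⇒  Cov = 23.2183 / 6 = 3.8697
Σ(R_m − R̄_m)² = 53.3283  ⇒  Var(R_m) = 53.3283 / 6 = 8.8881
β = Cov / Var(R_m) = 3.8697 / 8.8881 = 0.4354
E(R) = R_f + β × MRP = 1.4% + 0.4354 × 6.1% = 4.06%

4.06%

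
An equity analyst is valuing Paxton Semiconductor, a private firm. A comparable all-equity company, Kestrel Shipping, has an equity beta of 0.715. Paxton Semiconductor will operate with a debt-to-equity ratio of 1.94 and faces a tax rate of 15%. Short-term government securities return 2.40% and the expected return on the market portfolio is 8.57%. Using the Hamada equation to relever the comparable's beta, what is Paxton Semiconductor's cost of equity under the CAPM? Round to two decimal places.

14.09%

β_L = β_U × [1 + (1 − t)(D/E)] = 0.715 × [1 + (1 − 0.15) × 1.94]
    = 0.715 × [1 + 0.85 × 1.94] = 0.715 × 2.6490 = 1.8940
MRP = 8.57% − 2.40% = 6.17%
E(R) = R_f + β_L × MRP = 2.40% + 1.8940 × 6.17% = 14.09%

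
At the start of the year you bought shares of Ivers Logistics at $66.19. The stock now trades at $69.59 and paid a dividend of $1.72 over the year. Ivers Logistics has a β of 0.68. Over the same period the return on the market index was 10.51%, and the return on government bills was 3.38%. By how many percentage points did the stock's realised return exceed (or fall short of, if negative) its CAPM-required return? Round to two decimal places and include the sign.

-0.49%

Realised HPR = (P1 + D1 − P0) / P0 = (69.59 + 1.72 − 66.19) / 66.19 = 5.12 / 66.19 = 7.7353%
MRP = 10.51% − 3.38% = 7.13%
CAPM required = R_f + β·MRP = 3.38% + 0.68 × 7.13% = 8.2284%
α = realised − required = 7.7353% − 8.2284% = -0.49%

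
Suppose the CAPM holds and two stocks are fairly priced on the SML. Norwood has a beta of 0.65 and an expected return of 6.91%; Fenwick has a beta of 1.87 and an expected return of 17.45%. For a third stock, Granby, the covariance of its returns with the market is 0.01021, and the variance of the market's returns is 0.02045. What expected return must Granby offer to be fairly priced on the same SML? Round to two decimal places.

5.61%

MRP = (17.45% − 6.91%) / (1.87 − 0.65) = 8.6393%
R_f = 6.91% − 0.65 × 8.6393% = 1.2945%
β_Granby = Cov / Var(R_m) = 0.01021 / 0.02045 = 0.4993
E(R_Granby) = R_f + β × MRP = 1.2945% + 0.4993 × 8.6393% = 5.61%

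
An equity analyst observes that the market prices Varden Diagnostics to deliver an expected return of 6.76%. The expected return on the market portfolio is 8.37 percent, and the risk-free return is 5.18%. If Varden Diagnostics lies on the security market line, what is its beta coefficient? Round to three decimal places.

0.495

MRP = 8.37% − 5.18% = 3.19%
β = (E(R) − R_f) / MRP = (6.76% − 5.18%) / 3.19% = 1.58% / 3.19% = 0.495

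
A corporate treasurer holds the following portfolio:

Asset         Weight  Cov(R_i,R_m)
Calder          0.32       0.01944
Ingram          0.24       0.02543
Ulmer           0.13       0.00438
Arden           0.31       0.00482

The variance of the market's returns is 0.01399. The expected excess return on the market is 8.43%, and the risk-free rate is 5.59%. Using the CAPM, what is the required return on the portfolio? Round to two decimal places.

14.26%

β_Calder = 0.01944 / 0.01399 = 1.3896
β_Ingram = 0.02543 / 0.01399 = 1.8177
β_Ulmer = 0.00438 / 0.01399 = 0.3131
β_Arden = 0.00482 / 0.01399 = 0.3445
β_P = Σ w_i β_i = 0.32×1.3896 + 0.24×1.8177 + 0.13×0.3131 + 0.31×0.3445 = 1.0284
E(R_P) = R_f + β_P × MRP = 5.59% + 1.0284 × 8.43% = 14.26%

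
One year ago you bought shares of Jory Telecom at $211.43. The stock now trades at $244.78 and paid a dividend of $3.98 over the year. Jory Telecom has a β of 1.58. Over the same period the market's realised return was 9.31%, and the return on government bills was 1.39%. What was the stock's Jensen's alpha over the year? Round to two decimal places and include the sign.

Realised HPR = (P1 + D1 − P0) / P0 = (244.78 + 3.98 − 211.43) / 211.43 = 37.33 / 211.43 = 17.6560%
MRP = 9.31% − 1.39% = 7.92%
CAPM required = R_f + β·MRP = 1.39% + 1.58 × 7.92% = 13.9036%
α = realised − required = 17.6560% − 13.9036% = +3.75%

+3.75%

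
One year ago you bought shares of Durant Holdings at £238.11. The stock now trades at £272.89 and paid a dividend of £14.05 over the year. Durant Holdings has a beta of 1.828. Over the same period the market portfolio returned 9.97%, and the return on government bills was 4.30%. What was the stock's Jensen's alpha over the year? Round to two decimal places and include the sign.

Realised HPR = (P1 + D1 − P0) / P0 = (272.89 + 14.05 − 238.11) / 238.11 = 48.83 / 238.11 = 20.5073%
MRP = 9.97% − 4.30% = 5.67%
CAPM required = R_f + β·MRP = 4.30% + 1.828 × 5.67% = 14.66476%
α = realised − required = 20.5073% − 14.66476% = +5.84%

+5.84%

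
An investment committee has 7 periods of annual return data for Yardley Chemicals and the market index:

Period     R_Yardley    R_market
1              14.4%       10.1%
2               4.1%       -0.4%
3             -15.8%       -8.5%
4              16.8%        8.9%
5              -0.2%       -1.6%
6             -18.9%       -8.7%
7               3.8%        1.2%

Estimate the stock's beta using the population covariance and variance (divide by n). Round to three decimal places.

1.790

Mean R_i = (14.4 + 4.1 − 15.8 + 16.8 − 0.2 − 18.9 + 3.8) / 7 = 0.6000%
Mean R_m = (10.1 − 0.4 − 8.5 + 8.9 − 1.6 − 8.7 + 1.2) / 7 = 0.1429%
Σ(R_i − R̄_i)(R_m − R̄_m) = 596.3300  ⇒  Cov = 596.3300 / 7 = 85.1900
Σ(R_m − R̄_m)² = 333.1771  ⇒  Var(R_m) = 333.1771 / 7 = 47.5967
β = Cov / Var(R_m) = 85.1900 / 47.5967 = 1.7898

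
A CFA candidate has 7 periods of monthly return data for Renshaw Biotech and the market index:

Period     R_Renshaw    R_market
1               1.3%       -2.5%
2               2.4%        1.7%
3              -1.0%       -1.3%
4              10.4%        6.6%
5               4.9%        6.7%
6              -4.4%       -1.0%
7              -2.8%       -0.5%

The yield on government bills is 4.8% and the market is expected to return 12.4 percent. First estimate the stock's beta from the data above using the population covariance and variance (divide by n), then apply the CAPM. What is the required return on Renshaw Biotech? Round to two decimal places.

Mean R_i = (1.3 + 2.4 − 1.0 + 10.4 + 4.9 − 4.4 − 2.8) / 7 = 1.5429%
Mean R_m = (-2.5 + 1.7 − 1.3 + 6.6 + 6.7 − 1.0 − 0.5) / 7 = 1.3857%
Σ(R_i − R̄_i)(R_m − R̄_m) = 94.4343  ⇒  Cov = 94.4343 / 7 = 13.4906
Σ(R_m − R̄_m)² = 87.0886  ⇒  Var(R_m) = 87.0886 / 7 = 12.4412
β = Cov / Var(R_m) = 13.4906 / 12.4412 = 1.0843
MRP = 12.4% − 4.8% = 7.60%
E(R) = R_f + β × MRP = 4.8% + 1.0843 × 7.6% = 13.04%

13.04%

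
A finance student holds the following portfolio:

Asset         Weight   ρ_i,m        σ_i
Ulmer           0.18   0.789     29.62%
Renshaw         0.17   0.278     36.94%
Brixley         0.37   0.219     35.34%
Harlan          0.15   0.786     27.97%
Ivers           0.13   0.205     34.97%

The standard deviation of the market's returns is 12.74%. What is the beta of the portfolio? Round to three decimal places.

1.024

β_Ulmer = 0.789 × 29.62% / 12.74% = 1.8344
β_Renshaw = 0.278 × 36.94% / 12.74% = 0.8061
β_Brixley = 0.219 × 35.34% / 12.74% = 0.6075
β_Harlan = 0.786 × 27.97% / 12.74% = 1.7256
β_Ivers = 0.205 × 34.97% / 12.74% = 0.5627
β_P = Σ w_i β_i = 0.18×1.8344 + 0.17×0.8061 + 0.37×0.6075 + 0.15×1.7256 + 0.13×0.5627 = 1.0240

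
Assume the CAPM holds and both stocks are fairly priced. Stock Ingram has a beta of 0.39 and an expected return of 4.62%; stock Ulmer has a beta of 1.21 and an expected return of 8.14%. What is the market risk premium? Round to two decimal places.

Both satisfy E(R) = R_f + β·MRP, so the slope of the SML is
MRP = (8.14% − 4.62%) / (1.21 − 0.39) = 3.52% / 0.82 = 4.2927%

4.29%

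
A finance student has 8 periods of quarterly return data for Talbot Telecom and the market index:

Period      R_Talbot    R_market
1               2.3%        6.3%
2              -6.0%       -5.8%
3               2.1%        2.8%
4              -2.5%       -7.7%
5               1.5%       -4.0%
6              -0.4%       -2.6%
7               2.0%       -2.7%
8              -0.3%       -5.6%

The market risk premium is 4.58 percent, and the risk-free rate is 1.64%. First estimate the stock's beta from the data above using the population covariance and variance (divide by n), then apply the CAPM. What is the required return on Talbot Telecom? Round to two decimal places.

3.49%

Mean R_i = (2.3 − 6.0 + 2.1 − 2.5 + 1.5 − 0.4 + 2.0 − 0.3) / 8 = -0.1625%
Mean R_m = (6.3 − 5.8 + 2.8 − 7.7 − 4.0 − 2.6 − 2.7 − 5.6) / 8 = -2.4125%
Σ(R_i − R̄_i)(R_m − R̄_m) = 62.6038  ⇒  Cov = 62.6038 / 8 = 7.8255
Σ(R_m − R̄_m)² = 155.3088  ⇒  Var(R_m) = 155.3088 / 8 = 19.4136
β = Cov / Var(R_m) = 7.8255 / 19.4136 = 0.4031
E(R) = R_f + β × MRP = 1.64% + 0.4031 × 4.58% = 3.49%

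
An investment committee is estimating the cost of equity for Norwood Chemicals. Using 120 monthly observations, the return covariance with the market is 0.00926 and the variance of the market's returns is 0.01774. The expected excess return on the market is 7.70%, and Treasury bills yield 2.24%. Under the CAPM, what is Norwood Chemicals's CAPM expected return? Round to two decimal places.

6.26%

β = Cov(R_i, R_m) / Var(R_m) = 0.00926 / 0.01774 = 0.5220
E(R) = R_f + β × MRP = 2.24% + 0.5220 × 7.70% = 6.26%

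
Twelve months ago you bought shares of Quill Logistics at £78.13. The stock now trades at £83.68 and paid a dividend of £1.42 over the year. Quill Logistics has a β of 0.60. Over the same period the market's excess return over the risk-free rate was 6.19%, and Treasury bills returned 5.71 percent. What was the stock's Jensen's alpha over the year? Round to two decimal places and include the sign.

-0.50%

Realised HPR = (P1 + D1 − P0) / P0 = (83.68 + 1.42 − 78.13) / 78.13 = 6.97 / 78.13 = 8.9210%
CAPM required = R_f + β·MRP = 5.71% + 0.60 × 6.19% = 9.4240%
α = realised − required = 8.9210% − 9.4240% = -0.50%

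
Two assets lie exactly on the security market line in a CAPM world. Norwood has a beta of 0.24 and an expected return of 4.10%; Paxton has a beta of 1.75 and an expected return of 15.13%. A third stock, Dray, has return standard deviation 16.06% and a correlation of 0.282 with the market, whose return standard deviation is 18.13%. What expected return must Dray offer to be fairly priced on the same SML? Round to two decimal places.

MRP = (15.13% − 4.10%) / (1.75 − 0.24) = 7.3046%
R_f = 4.10% − 0.24 × 7.3046% = 2.3469%
β_Dray = ρ·σ_i/σ_m = 0.282 × 16.06 / 18.13 = 0.2498
E(R_Dray) = R_f + β × MRP = 2.3469% + 0.2498 × 7.3046% = 4.17%

4.17%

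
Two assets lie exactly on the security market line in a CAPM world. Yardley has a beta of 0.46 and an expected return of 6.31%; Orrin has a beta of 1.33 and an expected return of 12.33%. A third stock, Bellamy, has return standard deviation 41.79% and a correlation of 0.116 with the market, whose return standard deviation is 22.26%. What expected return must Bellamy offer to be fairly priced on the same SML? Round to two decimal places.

MRP = (12.33% − 6.31%) / (1.33 − 0.46) = 6.9195%
R_f = 6.31% − 0.46 × 6.9195% = 3.1270%
β_Bellamy = ρ·σ_i/σ_m = 0.116 × 41.79 / 22.26 = 0.2178
E(R_Bellamy) = R_f + β × MRP = 3.1270% + 0.2178 × 6.9195% = 4.63%

4.63%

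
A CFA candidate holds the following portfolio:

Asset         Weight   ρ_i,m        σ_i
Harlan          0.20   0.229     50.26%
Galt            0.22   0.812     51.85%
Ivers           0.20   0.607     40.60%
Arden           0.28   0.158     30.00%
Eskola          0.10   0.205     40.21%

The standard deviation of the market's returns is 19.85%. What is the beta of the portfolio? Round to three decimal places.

0.939

β_Harlan = 0.229 × 50.26% / 19.85% = 0.5798
β_Galt = 0.812 × 51.85% / 19.85% = 2.1210
β_Ivers = 0.607 × 40.60% / 19.85% = 1.2415
β_Arden = 0.158 × 30.00% / 19.85% = 0.2388
β_Eskola = 0.205 × 40.21% / 19.85% = 0.4153
β_P = Σ w_i β_i = 0.20×0.5798 + 0.22×2.1210 + 0.20×1.2415 + 0.28×0.2388 + 0.10×0.4153 = 0.9393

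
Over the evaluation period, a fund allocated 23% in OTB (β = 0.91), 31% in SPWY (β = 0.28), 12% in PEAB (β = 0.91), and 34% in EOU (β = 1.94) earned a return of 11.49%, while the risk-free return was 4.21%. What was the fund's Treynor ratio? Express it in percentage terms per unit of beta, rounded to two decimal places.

β_P = 0.23×0.91 + 0.31×0.28 + 0.12×0.91 + 0.34×1.94 = 1.0649
Treynor = (R_P − R_f) / β_P = (11.49% − 4.21%) / 1.0649 = 7.28% / 1.0649 = 6.84%

6.84%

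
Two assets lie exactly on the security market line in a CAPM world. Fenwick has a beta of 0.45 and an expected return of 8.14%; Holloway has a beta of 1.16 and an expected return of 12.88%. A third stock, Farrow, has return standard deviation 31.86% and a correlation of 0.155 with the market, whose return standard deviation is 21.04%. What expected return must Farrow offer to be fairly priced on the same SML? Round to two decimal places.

MRP = (12.88% − 8.14%) / (1.16 − 0.45) = 6.6761%
R_f = 8.14% − 0.45 × 6.6761% = 5.1358%
β_Farrow = ρ·σ_i/σ_m = 0.155 × 31.86 / 21.04 = 0.2347
E(R_Farrow) = R_f + β × MRP = 5.1358% + 0.2347 × 6.6761% = 6.70%

6.70%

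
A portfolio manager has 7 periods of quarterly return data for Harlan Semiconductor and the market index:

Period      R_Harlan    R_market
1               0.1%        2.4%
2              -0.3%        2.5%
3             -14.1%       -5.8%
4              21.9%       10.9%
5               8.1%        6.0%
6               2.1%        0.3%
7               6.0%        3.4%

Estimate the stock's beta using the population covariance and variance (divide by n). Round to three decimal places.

2.059

Mean R_i = (0.1 − 0.3 − 14.1 + 21.9 + 8.1 + 2.1 + 6.0) / 7 = 3.4000%
Mean R_m = (2.4 + 2.5 − 5.8 + 10.9 + 6.0 + 0.3 + 3.4) / 7 = 2.8143%
Σ(R_i − R̄_i)(R_m − R̄_m) = 322.6300  ⇒  Cov = 322.6300 / 7 = 46.0900
Σ(R_m − R̄_m)² = 156.6686  ⇒  Var(R_m) = 156.6686 / 7 = 22.3812
β = Cov / Var(R_m) = 46.0900 / 22.3812 = 2.0593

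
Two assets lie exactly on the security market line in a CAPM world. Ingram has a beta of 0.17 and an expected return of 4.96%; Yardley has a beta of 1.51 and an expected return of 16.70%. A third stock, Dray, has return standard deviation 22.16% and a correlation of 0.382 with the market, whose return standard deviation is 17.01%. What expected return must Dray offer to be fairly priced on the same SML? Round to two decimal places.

7.83%

MRP = (16.70% − 4.96%) / (1.51 − 0.17) = 8.7612%
R_f = 4.96% − 0.17 × 8.7612% = 3.4706%
β_Dray = ρ·σ_i/σ_m = 0.382 × 22.16 / 17.01 = 0.4977
E(R_Dray) = R_f + β × MRP = 3.4706% + 0.4977 × 8.7612% = 7.83%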